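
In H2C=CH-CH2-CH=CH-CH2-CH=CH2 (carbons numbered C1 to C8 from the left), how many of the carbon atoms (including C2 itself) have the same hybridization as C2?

6

C2 is sp2 (one π bond).
C1: sp2 ✓
C2: sp2 ✓
C3: sp3
C4: sp2 ✓
C5: sp2 ✓
C6: sp3
C7: sp2 ✓
C8: sp2 ✓
6 carbons are sp2.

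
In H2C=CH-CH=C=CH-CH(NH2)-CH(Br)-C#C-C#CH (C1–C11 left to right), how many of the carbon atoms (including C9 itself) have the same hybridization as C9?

5

C9 is sp (two π bonds).
C1: sp2
C2: sp2
C3: sp2
C4: sp ✓
C5: sp2
C6: sp3
C7: sp3
C8: sp ✓
C9: sp ✓
C10: sp ✓
C11: sp ✓
5 carbons are sp.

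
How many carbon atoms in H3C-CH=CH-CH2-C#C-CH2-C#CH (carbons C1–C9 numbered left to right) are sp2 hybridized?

C1: sp3
C2: sp2 ✓
C3: sp2 ✓
C4: sp3
C5: sp
C6: sp
C7: sp3
C8: sp
C9: sp
C2, C3 → 2 sp2 carbons.

2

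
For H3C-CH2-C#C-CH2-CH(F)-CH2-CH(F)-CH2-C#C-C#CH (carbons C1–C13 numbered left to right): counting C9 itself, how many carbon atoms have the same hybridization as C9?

7

C9 is sp3 (only σ bonds).
C1: sp3 ✓
C2: sp3 ✓
C3: sp
C4: sp
C5: sp3 ✓
C6: sp3 ✓
C7: sp3 ✓
C8: sp3 ✓
C9: sp3 ✓
C10: sp
C11: sp
C12: sp
C13: sp
7 carbons are sp3.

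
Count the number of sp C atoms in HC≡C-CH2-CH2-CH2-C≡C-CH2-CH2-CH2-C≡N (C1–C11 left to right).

5

C1: sp ✓
C2: sp ✓
C3: sp3
C4: sp3
C5: sp3
C6: sp ✓
C7: sp ✓
C8: sp3
C9: sp3
C10: sp3
C11: sp ✓
C1, C2, C6, C7, C11 → 5 sp carbons.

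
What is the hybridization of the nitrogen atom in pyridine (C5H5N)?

sp2

N has two σ bonds and one lone pair in the ring plane (steric number 3 → sp2); its p orbital contributes one electron to the aromatic π system via the C=N double bond.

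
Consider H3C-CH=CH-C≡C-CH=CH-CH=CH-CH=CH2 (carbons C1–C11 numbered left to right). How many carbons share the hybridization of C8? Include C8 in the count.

C8 is sp2 (one π bond).
C1: sp3
C2: sp2 ✓
C3: sp2 ✓
C4: sp
C5: sp
C6: sp2 ✓
C7: sp2 ✓
C8: sp2 ✓
C9: sp2 ✓
C10: sp2 ✓
C11: sp2 ✓
8 carbons are sp2.

8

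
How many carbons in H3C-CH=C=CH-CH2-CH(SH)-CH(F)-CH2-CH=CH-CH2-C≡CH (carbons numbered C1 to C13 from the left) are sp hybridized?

3

C1: sp3
C2: sp2
C3: sp ✓
C4: sp2
C5: sp3
C6: sp3
C7: sp3
C8: sp3
C9: sp2
C10: sp2
C11: sp3
C12: sp ✓
C13: sp ✓
C3, C12, C13 → 3 sp carbons.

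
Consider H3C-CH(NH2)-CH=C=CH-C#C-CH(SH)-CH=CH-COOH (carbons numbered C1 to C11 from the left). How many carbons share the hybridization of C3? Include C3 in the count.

C3 is sp2 (one π bond).
C1: sp3
C2: sp3
C3: sp2 ✓
C4: sp
C5: sp2 ✓
C6: sp
C7: sp
C8: sp3
C9: sp2 ✓
C10: sp2 ✓
C11: sp2 ✓
5 carbons are sp2.

5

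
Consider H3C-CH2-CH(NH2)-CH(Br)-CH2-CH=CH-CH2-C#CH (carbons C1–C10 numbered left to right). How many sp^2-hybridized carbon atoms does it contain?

2

C1: sp3
C2: sp3
C3: sp3
C4: sp3
C5: sp3
C6: sp2 ✓
C7: sp2 ✓
C8: sp3
C9: sp
C10: sp
C6, C7 → 2 sp2 carbons.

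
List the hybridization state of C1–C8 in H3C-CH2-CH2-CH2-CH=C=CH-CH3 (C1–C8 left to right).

C1 carries 4 σ bonds, giving a steric number of 4, so it is sp3.
C2 (4 σ bonds) has steric number 4: sp3.
C3 carries 4 σ bonds, giving a steric number of 4, so it is sp3.
C4: 4 σ bonds; 4 regions of electron density → sp3.
C5 carries 3 σ bonds, plus one π bond, giving a steric number of 3, so it is sp2.
C6 — 2 σ bonds, plus two π bonds. Steric number 2, so sp.
C7 is sp2: 3 σ bonds, plus one π bond, 3 electron-density regions.
C8: 4 σ bonds; 4 regions of electron density → sp3.

C1 sp3, C2 sp3, C3 sp3, C4 sp3, C5 sp2, C6 sp, C7 sp2, C8 sp3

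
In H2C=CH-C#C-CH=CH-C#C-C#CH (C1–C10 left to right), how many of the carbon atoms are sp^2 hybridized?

4

C1: sp2 ✓
C2: sp2 ✓
C3: sp
C4: sp
C5: sp2 ✓
C6: sp2 ✓
C7: sp
C8: sp
C9: sp
C10: sp
C1, C2, C5, C6 → 4 sp2 carbons.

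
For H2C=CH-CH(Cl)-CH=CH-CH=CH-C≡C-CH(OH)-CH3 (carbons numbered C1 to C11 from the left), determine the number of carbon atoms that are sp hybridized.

2

C1: sp2
C2: sp2
C3: sp3
C4: sp2
C5: sp2
C6: sp2
C7: sp2
C8: sp ✓
C9: sp ✓
C10: sp3
C11: sp3
C8, C9 → 2 sp carbons.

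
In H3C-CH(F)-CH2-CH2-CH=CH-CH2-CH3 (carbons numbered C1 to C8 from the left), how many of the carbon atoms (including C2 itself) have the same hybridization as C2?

C2 is sp3 (only σ bonds).
C1: sp3 ✓
C2: sp3 ✓
C3: sp3 ✓
C4: sp3 ✓
C5: sp2
C6: sp2
C7: sp3 ✓
C8: sp3 ✓
6 carbons are sp3.

6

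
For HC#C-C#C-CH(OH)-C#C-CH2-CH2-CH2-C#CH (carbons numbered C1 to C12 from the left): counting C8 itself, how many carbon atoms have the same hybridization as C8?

C8 is sp3 (only σ bonds).
C1: sp
C2: sp
C3: sp
C4: sp
C5: sp3 ✓
C6: sp
C7: sp
C8: sp3 ✓
C9: sp3 ✓
C10: sp3 ✓
C11: sp
C12: sp
4 carbons are sp3.

4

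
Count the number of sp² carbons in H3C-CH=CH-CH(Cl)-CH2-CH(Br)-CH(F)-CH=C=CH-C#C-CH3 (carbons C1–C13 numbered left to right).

4

C1: sp3
C2: sp2 ✓
C3: sp2 ✓
C4: sp3
C5: sp3
C6: sp3
C7: sp3
C8: sp2 ✓
C9: sp
C10: sp2 ✓
C11: sp
C12: sp
C13: sp3
C2, C3, C8, C10 → 4 sp2 carbons.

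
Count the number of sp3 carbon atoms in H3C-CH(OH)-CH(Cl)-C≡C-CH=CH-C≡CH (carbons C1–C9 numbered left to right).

C1: sp3 ✓
C2: sp3 ✓
C3: sp3 ✓
C4: sp
C5: sp
C6: sp2
C7: sp2
C8: sp
C9: sp
C1, C2, C3 → 3 sp3 carbons.

3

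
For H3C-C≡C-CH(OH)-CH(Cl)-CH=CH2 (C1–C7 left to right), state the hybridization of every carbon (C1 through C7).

C1 sp3, C2 sp, C3 sp, C4 sp3, C5 sp3, C6 sp2, C7 sp2

C1: 4 σ bonds — 4 electron domains, sp3.
C2 — 2 σ bonds, plus two π bonds. Steric number 2, so sp.
C3: 2 σ bonds, plus two π bonds — 2 electron domains, sp.
C4 — 4 σ bonds. Steric number 4, so sp3.
C5 has 4 σ bonds: steric number 4 → sp3.
C6: 3 σ bonds, plus one π bond; 3 regions of electron density → sp2.
C7: 3 σ bonds, plus one π bond; 3 regions of electron density → sp2.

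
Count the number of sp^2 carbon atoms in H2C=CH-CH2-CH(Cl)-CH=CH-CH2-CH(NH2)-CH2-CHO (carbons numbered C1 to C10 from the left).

C1: sp2 ✓
C2: sp2 ✓
C3: sp3
C4: sp3
C5: sp2 ✓
C6: sp2 ✓
C7: sp3
C8: sp3
C9: sp3
C10: sp2 ✓
C1, C2, C5, C6, C10 → 5 sp2 carbons.

5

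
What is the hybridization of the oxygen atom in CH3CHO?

The oxygen atom: 1 σ bond and 2 lone pairs, plus one π bond; 3 regions of electron density → sp2.

sp2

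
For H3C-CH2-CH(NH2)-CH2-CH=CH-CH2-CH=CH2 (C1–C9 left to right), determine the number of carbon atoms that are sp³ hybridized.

C1: sp3 ✓
C2: sp3 ✓
C3: sp3 ✓
C4: sp3 ✓
C5: sp2
C6: sp2
C7: sp3 ✓
C8: sp2
C9: sp2
C1, C2, C3, C4, C7 → 5 sp3 carbons.

5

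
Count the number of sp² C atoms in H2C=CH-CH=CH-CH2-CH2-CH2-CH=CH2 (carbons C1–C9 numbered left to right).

C1: sp2 ✓
C2: sp2 ✓
C3: sp2 ✓
C4: sp2 ✓
C5: sp3
C6: sp3
C7: sp3
C8: sp2 ✓
C9: sp2 ✓
C1, C2, C3, C4, C8, C9 → 6 sp2 carbons.

6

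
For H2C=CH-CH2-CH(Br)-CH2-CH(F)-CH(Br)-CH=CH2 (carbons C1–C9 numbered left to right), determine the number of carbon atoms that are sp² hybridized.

4

C1: sp2 ✓
C2: sp2 ✓
C3: sp3
C4: sp3
C5: sp3
C6: sp3
C7: sp3
C8: sp2 ✓
C9: sp2 ✓
C1, C2, C8, C9 → 4 sp2 carbons.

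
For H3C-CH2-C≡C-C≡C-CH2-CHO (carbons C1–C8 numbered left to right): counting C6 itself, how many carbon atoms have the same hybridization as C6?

4

C6 is sp (two π bonds).
C1: sp3
C2: sp3
C3: sp ✓
C4: sp ✓
C5: sp ✓
C6: sp ✓
C7: sp3
C8: sp2
4 carbons are sp.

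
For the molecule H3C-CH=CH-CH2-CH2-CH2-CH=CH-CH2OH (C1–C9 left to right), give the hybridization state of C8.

C8 has 3 σ bonds, plus one π bond: steric number 3 → sp2.

sp²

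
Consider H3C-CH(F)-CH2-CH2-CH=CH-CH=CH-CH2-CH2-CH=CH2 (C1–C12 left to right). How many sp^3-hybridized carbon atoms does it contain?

C1: sp3 ✓
C2: sp3 ✓
C3: sp3 ✓
C4: sp3 ✓
C5: sp2
C6: sp2
C7: sp2
C8: sp2
C9: sp3 ✓
C10: sp3 ✓
C11: sp2
C12: sp2
C1, C2, C3, C4, C9, C10 → 6 sp3 carbons.

6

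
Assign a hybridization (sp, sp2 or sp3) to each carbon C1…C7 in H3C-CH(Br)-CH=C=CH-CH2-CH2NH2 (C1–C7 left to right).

C1 sp3, C2 sp3, C3 sp2, C4 sp, C5 sp2, C6 sp3, C7 sp3

C1 has 4 σ bonds: steric number 4 → sp3.
C2 carries 4 σ bonds, giving a steric number of 4, so it is sp3.
C3 has 3 σ bonds, plus one π bond: steric number 3 → sp2.
C4 has 2 σ bonds, plus two π bonds: steric number 2 → sp.
C5 is sp2: 3 σ bonds, plus one π bond, 3 electron-density regions.
C6 has 4 σ bonds: steric number 4 → sp3.
C7: 4 σ bonds; 4 regions of electron density → sp3.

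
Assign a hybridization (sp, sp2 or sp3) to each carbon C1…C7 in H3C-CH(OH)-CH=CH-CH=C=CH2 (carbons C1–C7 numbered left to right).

C1 sp3, C2 sp3, C3 sp2, C4 sp2, C5 sp2, C6 sp, C7 sp2

C1 has 4 σ bonds: steric number 4 → sp3.
C2 has 4 σ bonds: steric number 4 → sp3.
C3 has 3 σ bonds, plus one π bond: steric number 3 → sp2.
C4 (3 σ bonds, plus one π bond) has steric number 3: sp2.
C5 (3 σ bonds, plus one π bond) has steric number 3: sp2.
C6 has 2 σ bonds, plus two π bonds: steric number 2 → sp.
C7 is sp2: 3 σ bonds, plus one π bond, 3 electron-density regions.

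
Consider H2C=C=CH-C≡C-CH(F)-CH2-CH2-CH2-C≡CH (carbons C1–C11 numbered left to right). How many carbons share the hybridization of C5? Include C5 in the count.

C5 is sp (two π bonds).
C1: sp2
C2: sp ✓
C3: sp2
C4: sp ✓
C5: sp ✓
C6: sp3
C7: sp3
C8: sp3
C9: sp3
C10: sp ✓
C11: sp ✓
5 carbons are sp.

5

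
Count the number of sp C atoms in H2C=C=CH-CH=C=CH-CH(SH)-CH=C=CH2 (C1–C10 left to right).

C1: sp2
C2: sp ✓
C3: sp2
C4: sp2
C5: sp ✓
C6: sp2
C7: sp3
C8: sp2
C9: sp ✓
C10: sp2
C2, C5, C9 → 3 sp carbons.

3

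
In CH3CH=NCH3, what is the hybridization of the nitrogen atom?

sp²

Two σ bonds + one lone pair = steric number 3 → sp2.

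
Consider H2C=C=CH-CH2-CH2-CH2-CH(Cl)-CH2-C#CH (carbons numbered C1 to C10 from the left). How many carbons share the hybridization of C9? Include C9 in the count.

C9 is sp (two π bonds).
C1: sp2
C2: sp ✓
C3: sp2
C4: sp3
C5: sp3
C6: sp3
C7: sp3
C8: sp3
C9: sp ✓
C10: sp ✓
3 carbons are sp.

3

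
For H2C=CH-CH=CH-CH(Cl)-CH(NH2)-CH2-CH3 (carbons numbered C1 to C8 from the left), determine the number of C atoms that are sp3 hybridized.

4

C1: sp2
C2: sp2
C3: sp2
C4: sp2
C5: sp3 ✓
C6: sp3 ✓
C7: sp3 ✓
C8: sp3 ✓
C5, C6, C7, C8 → 4 sp3 carbons.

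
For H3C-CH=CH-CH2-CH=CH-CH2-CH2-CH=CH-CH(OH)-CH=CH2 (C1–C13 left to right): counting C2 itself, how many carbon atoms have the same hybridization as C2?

C2 is sp2 (one π bond).
C1: sp3
C2: sp2 ✓
C3: sp2 ✓
C4: sp3
C5: sp2 ✓
C6: sp2 ✓
C7: sp3
C8: sp3
C9: sp2 ✓
C10: sp2 ✓
C11: sp3
C12: sp2 ✓
C13: sp2 ✓
8 carbons are sp2.

8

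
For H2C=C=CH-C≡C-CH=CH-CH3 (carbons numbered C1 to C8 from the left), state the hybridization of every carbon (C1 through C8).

C1 sp2, C2 sp, C3 sp2, C4 sp, C5 sp, C6 sp2, C7 sp2, C8 sp3

C1 is sp2: 3 σ bonds, plus one π bond, 3 electron-density regions.
C2 — 2 σ bonds, plus two π bonds. Steric number 2, so sp.
C3 — 3 σ bonds, plus one π bond. Steric number 3, so sp2.
C4 carries 2 σ bonds, plus two π bonds, giving a steric number of 2, so it is sp.
C5 is sp: 2 σ bonds, plus two π bonds, 2 electron-density regions.
C6: 3 σ bonds, plus one π bond; 3 regions of electron density → sp2.
C7 carries 3 σ bonds, plus one π bond, giving a steric number of 3, so it is sp2.
C8 (4 σ bonds) has steric number 4: sp3.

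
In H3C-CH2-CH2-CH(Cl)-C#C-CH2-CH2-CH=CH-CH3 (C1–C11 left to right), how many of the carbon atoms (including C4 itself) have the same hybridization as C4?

C4 is sp3 (only σ bonds).
C1: sp3 ✓
C2: sp3 ✓
C3: sp3 ✓
C4: sp3 ✓
C5: sp
C6: sp
C7: sp3 ✓
C8: sp3 ✓
C9: sp2
C10: sp2
C11: sp3 ✓
7 carbons are sp3.

7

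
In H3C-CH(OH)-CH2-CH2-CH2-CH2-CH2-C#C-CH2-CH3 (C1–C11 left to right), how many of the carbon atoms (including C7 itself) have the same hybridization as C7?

9

C7 is sp3 (only σ bonds).
C1: sp3 ✓
C2: sp3 ✓
C3: sp3 ✓
C4: sp3 ✓
C5: sp3 ✓
C6: sp3 ✓
C7: sp3 ✓
C8: sp
C9: sp
C10: sp3 ✓
C11: sp3 ✓
9 carbons are sp3.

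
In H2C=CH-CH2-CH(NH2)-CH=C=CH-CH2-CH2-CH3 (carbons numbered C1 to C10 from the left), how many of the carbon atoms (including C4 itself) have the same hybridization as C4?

C4 is sp3 (only σ bonds).
C1: sp2
C2: sp2
C3: sp3 ✓
C4: sp3 ✓
C5: sp2
C6: sp
C7: sp2
C8: sp3 ✓
C9: sp3 ✓
C10: sp3 ✓
5 carbons are sp3.

5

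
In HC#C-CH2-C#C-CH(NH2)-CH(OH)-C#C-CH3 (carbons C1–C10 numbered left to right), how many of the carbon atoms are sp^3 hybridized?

C1: sp
C2: sp
C3: sp3 ✓
C4: sp
C5: sp
C6: sp3 ✓
C7: sp3 ✓
C8: sp
C9: sp
C10: sp3 ✓
C3, C6, C7, C10 → 4 sp3 carbons.

4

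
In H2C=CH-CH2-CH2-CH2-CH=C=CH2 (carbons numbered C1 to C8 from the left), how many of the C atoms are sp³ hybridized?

3

C1: sp2
C2: sp2
C3: sp3 ✓
C4: sp3 ✓
C5: sp3 ✓
C6: sp2
C7: sp
C8: sp2
C3, C4, C5 → 3 sp3 carbons.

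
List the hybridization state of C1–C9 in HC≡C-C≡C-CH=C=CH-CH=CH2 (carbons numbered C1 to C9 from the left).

C1 sp, C2 sp, C3 sp, C4 sp, C5 sp2, C6 sp, C7 sp2, C8 sp2, C9 sp2

C1 — 2 σ bonds, plus two π bonds. Steric number 2, so sp.
C2 carries 2 σ bonds, plus two π bonds, giving a steric number of 2, so it is sp.
C3: 2 σ bonds, plus two π bonds — 2 electron domains, sp.
C4: 2 σ bonds, plus two π bonds — 2 electron domains, sp.
C5 — 3 σ bonds, plus one π bond. Steric number 3, so sp2.
C6: 2 σ bonds, plus two π bonds; 2 regions of electron density → sp.
C7 is sp2: 3 σ bonds, plus one π bond, 3 electron-density regions.
C8 — 3 σ bonds, plus one π bond. Steric number 3, so sp2.
C9: 3 σ bonds, plus one π bond — 3 electron domains, sp2.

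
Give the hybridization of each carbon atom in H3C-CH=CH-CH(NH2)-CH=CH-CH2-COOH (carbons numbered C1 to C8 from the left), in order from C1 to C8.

C1 has 4 σ bonds: steric number 4 → sp3.
C2 is sp2: 3 σ bonds, plus one π bond, 3 electron-density regions.
C3: 3 σ bonds, plus one π bond; 3 regions of electron density → sp2.
C4 carries 4 σ bonds, giving a steric number of 4, so it is sp3.
C5: 3 σ bonds, plus one π bond; 3 regions of electron density → sp2.
C6: 3 σ bonds, plus one π bond; 3 regions of electron density → sp2.
C7 has 4 σ bonds: steric number 4 → sp3.
C8 is sp2: 3 σ bonds, plus one π bond, 3 electron-density regions.

C1 sp3, C2 sp2, C3 sp2, C4 sp3, C5 sp2, C6 sp2, C7 sp3, C8 sp2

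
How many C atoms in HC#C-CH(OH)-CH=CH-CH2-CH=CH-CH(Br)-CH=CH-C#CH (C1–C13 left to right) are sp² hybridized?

6

C1: sp
C2: sp
C3: sp3
C4: sp2 ✓
C5: sp2 ✓
C6: sp3
C7: sp2 ✓
C8: sp2 ✓
C9: sp3
C10: sp2 ✓
C11: sp2 ✓
C12: sp
C13: sp
C4, C5, C7, C8, C10, C11 → 6 sp2 carbons.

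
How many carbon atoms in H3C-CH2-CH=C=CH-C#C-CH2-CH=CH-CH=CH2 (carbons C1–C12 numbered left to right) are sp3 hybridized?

C1: sp3 ✓
C2: sp3 ✓
C3: sp2
C4: sp
C5: sp2
C6: sp
C7: sp
C8: sp3 ✓
C9: sp2
C10: sp2
C11: sp2
C12: sp2
C1, C2, C8 → 3 sp3 carbons.

3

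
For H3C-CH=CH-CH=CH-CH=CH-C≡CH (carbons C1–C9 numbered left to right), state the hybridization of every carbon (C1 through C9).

C1 carries 4 σ bonds, giving a steric number of 4, so it is sp3.
C2 is sp2: 3 σ bonds, plus one π bond, 3 electron-density regions.
C3 is sp2: 3 σ bonds, plus one π bond, 3 electron-density regions.
C4 (3 σ bonds, plus one π bond) has steric number 3: sp2.
C5 is sp2: 3 σ bonds, plus one π bond, 3 electron-density regions.
C6 (3 σ bonds, plus one π bond) has steric number 3: sp2.
C7 is sp2: 3 σ bonds, plus one π bond, 3 electron-density regions.
C8 (2 σ bonds, plus two π bonds) has steric number 2: sp.
C9 is sp: 2 σ bonds, plus two π bonds, 2 electron-density regions.

C1 sp3, C2 sp2, C3 sp2, C4 sp2, C5 sp2, C6 sp2, C7 sp2, C8 sp, C9 sp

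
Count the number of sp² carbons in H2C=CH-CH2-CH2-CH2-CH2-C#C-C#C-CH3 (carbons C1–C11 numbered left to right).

2

C1: sp2 ✓
C2: sp2 ✓
C3: sp3
C4: sp3
C5: sp3
C6: sp3
C7: sp
C8: sp
C9: sp
C10: sp
C11: sp3
C1, C2 → 2 sp2 carbons.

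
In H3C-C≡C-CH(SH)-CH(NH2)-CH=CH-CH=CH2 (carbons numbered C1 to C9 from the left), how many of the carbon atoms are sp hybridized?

C1: sp3
C2: sp ✓
C3: sp ✓
C4: sp3
C5: sp3
C6: sp2
C7: sp2
C8: sp2
C9: sp2
C2, C3 → 2 sp carbons.

2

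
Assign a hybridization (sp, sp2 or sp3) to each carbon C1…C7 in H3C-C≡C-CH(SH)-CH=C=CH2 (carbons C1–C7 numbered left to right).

C1 sp3, C2 sp, C3 sp, C4 sp3, C5 sp2, C6 sp, C7 sp2

C1: 4 σ bonds; 4 regions of electron density → sp3.
C2 is sp: 2 σ bonds, plus two π bonds, 2 electron-density regions.
C3 is sp: 2 σ bonds, plus two π bonds, 2 electron-density regions.
C4 is sp3: 4 σ bonds, 4 electron-density regions.
C5 — 3 σ bonds, plus one π bond. Steric number 3, so sp2.
C6 carries 2 σ bonds, plus two π bonds, giving a steric number of 2, so it is sp.
C7: 3 σ bonds, plus one π bond — 3 electron domains, sp2.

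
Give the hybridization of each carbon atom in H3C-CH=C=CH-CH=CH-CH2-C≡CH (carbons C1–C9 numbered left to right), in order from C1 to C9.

C1 — 4 σ bonds. Steric number 4, so sp3.
C2 carries 3 σ bonds, plus one π bond, giving a steric number of 3, so it is sp2.
C3: 2 σ bonds, plus two π bonds; 2 regions of electron density → sp.
C4: 3 σ bonds, plus one π bond; 3 regions of electron density → sp2.
C5 (3 σ bonds, plus one π bond) has steric number 3: sp2.
C6 — 3 σ bonds, plus one π bond. Steric number 3, so sp2.
C7: 4 σ bonds — 4 electron domains, sp3.
C8 (2 σ bonds, plus two π bonds) has steric number 2: sp.
C9 carries 2 σ bonds, plus two π bonds, giving a steric number of 2, so it is sp.

C1 sp3, C2 sp2, C3 sp, C4 sp2, C5 sp2, C6 sp2, C7 sp3, C8 sp, C9 sp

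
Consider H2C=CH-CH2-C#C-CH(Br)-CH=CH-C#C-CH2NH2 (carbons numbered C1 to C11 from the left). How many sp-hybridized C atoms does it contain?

C1: sp2
C2: sp2
C3: sp3
C4: sp ✓
C5: sp ✓
C6: sp3
C7: sp2
C8: sp2
C9: sp ✓
C10: sp ✓
C11: sp3
C4, C5, C9, C10 → 4 sp carbons.

4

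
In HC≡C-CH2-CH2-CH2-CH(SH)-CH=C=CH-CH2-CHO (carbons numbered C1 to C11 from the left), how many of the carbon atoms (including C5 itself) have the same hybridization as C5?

C5 is sp3 (only σ bonds).
C1: sp
C2: sp
C3: sp3 ✓
C4: sp3 ✓
C5: sp3 ✓
C6: sp3 ✓
C7: sp2
C8: sp
C9: sp2
C10: sp3 ✓
C11: sp2
5 carbons are sp3.

5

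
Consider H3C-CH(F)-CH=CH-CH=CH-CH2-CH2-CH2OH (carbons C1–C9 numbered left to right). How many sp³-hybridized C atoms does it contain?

5

C1: sp3 ✓
C2: sp3 ✓
C3: sp2
C4: sp2
C5: sp2
C6: sp2
C7: sp3 ✓
C8: sp3 ✓
C9: sp3 ✓
C1, C2, C7, C8, C9 → 5 sp3 carbons.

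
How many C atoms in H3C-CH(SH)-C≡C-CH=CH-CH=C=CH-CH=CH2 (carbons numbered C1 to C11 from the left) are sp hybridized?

C1: sp3
C2: sp3
C3: sp ✓
C4: sp ✓
C5: sp2
C6: sp2
C7: sp2
C8: sp ✓
C9: sp2
C10: sp2
C11: sp2
C3, C4, C8 → 3 sp carbons.

3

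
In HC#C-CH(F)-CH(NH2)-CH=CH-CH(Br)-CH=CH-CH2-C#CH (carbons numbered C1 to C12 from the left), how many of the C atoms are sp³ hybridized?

4

C1: sp
C2: sp
C3: sp3 ✓
C4: sp3 ✓
C5: sp2
C6: sp2
C7: sp3 ✓
C8: sp2
C9: sp2
C10: sp3 ✓
C11: sp
C12: sp
C3, C4, C7, C10 → 4 sp3 carbons.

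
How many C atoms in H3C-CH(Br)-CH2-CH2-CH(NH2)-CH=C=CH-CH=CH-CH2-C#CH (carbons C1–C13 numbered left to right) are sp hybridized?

3

C1: sp3
C2: sp3
C3: sp3
C4: sp3
C5: sp3
C6: sp2
C7: sp ✓
C8: sp2
C9: sp2
C10: sp2
C11: sp3
C12: sp ✓
C13: sp ✓
C7, C12, C13 → 3 sp carbons.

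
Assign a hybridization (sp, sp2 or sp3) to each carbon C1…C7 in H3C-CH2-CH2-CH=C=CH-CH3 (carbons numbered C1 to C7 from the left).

C1 sp3, C2 sp3, C3 sp3, C4 sp2, C5 sp, C6 sp2, C7 sp3

C1 (4 σ bonds) has steric number 4: sp3.
C2: 4 σ bonds — 4 electron domains, sp3.
C3: 4 σ bonds — 4 electron domains, sp3.
C4 is sp2: 3 σ bonds, plus one π bond, 3 electron-density regions.
C5: 2 σ bonds, plus two π bonds; 2 regions of electron density → sp.
C6 is sp2: 3 σ bonds, plus one π bond, 3 electron-density regions.
C7 carries 4 σ bonds, giving a steric number of 4, so it is sp3.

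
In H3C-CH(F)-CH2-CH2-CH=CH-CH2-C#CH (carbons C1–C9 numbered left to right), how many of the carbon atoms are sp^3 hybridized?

5

C1: sp3 ✓
C2: sp3 ✓
C3: sp3 ✓
C4: sp3 ✓
C5: sp2
C6: sp2
C7: sp3 ✓
C8: sp
C9: sp
C1, C2, C3, C4, C7 → 5 sp3 carbons.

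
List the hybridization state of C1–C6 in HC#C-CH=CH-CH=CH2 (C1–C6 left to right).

C1 sp, C2 sp, C3 sp2, C4 sp2, C5 sp2, C6 sp2

C1 has 2 σ bonds, plus two π bonds: steric number 2 → sp.
C2: 2 σ bonds, plus two π bonds — 2 electron domains, sp.
C3: 3 σ bonds, plus one π bond — 3 electron domains, sp2.
C4: 3 σ bonds, plus one π bond — 3 electron domains, sp2.
C5 is sp2: 3 σ bonds, plus one π bond, 3 electron-density regions.
C6 carries 3 σ bonds, plus one π bond, giving a steric number of 3, so it is sp2.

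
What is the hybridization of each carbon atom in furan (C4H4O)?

Each carbon atom: 3 σ bonds, plus one π bond — 3 electron domains, sp2.

sp2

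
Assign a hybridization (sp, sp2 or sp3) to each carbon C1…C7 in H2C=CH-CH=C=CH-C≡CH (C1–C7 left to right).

C1 carries 3 σ bonds, plus one π bond, giving a steric number of 3, so it is sp2.
C2 is sp2: 3 σ bonds, plus one π bond, 3 electron-density regions.
C3 (3 σ bonds, plus one π bond) has steric number 3: sp2.
C4 is sp: 2 σ bonds, plus two π bonds, 2 electron-density regions.
C5 has 3 σ bonds, plus one π bond: steric number 3 → sp2.
C6: 2 σ bonds, plus two π bonds — 2 electron domains, sp.
C7: 2 σ bonds, plus two π bonds — 2 electron domains, sp.

C1 sp2, C2 sp2, C3 sp2, C4 sp, C5 sp2, C6 sp, C7 sp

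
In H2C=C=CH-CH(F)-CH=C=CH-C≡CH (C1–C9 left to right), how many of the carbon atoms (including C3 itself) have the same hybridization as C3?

C3 is sp2 (one π bond).
C1: sp2 ✓
C2: sp
C3: sp2 ✓
C4: sp3
C5: sp2 ✓
C6: sp
C7: sp2 ✓
C8: sp
C9: sp
4 carbons are sp2.

4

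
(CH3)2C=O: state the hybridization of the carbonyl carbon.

The carbonyl carbon has 3 σ bonds, plus one π bond: steric number 3 → sp2.

sp2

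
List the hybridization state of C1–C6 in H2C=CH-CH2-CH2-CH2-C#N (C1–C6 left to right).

C1: 3 σ bonds, plus one π bond; 3 regions of electron density → sp2.
C2 carries 3 σ bonds, plus one π bond, giving a steric number of 3, so it is sp2.
C3 carries 4 σ bonds, giving a steric number of 4, so it is sp3.
C4 is sp3: 4 σ bonds, 4 electron-density regions.
C5: 4 σ bonds — 4 electron domains, sp3.
C6 — 2 σ bonds, plus two π bonds. Steric number 2, so sp.

C1 sp2, C2 sp2, C3 sp3, C4 sp3, C5 sp3, C6 sp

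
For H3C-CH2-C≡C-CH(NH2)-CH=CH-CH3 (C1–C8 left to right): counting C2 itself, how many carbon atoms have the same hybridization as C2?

4

C2 is sp3 (only σ bonds).
C1: sp3 ✓
C2: sp3 ✓
C3: sp
C4: sp
C5: sp3 ✓
C6: sp2
C7: sp2
C8: sp3 ✓
4 carbons are sp3.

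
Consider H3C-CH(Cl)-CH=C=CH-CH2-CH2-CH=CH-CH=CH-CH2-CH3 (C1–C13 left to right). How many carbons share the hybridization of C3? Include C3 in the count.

C3 is sp2 (one π bond).
C1: sp3
C2: sp3
C3: sp2 ✓
C4: sp
C5: sp2 ✓
C6: sp3
C7: sp3
C8: sp2 ✓
C9: sp2 ✓
C10: sp2 ✓
C11: sp2 ✓
C12: sp3
C13: sp3
6 carbons are sp2.

6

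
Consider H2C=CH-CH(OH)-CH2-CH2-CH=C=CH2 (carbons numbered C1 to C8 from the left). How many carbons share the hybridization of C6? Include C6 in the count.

C6 is sp2 (one π bond).
C1: sp2 ✓
C2: sp2 ✓
C3: sp3
C4: sp3
C5: sp3
C6: sp2 ✓
C7: sp
C8: sp2 ✓
4 carbons are sp2.

4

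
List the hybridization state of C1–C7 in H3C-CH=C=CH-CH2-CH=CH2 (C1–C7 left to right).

C1 sp3, C2 sp2, C3 sp, C4 sp2, C5 sp3, C6 sp2, C7 sp2

C1 — 4 σ bonds. Steric number 4, so sp3.
C2 is sp2: 3 σ bonds, plus one π bond, 3 electron-density regions.
C3: 2 σ bonds, plus two π bonds; 2 regions of electron density → sp.
C4 (3 σ bonds, plus one π bond) has steric number 3: sp2.
C5: 4 σ bonds; 4 regions of electron density → sp3.
C6 is sp2: 3 σ bonds, plus one π bond, 3 electron-density regions.
C7 carries 3 σ bonds, plus one π bond, giving a steric number of 3, so it is sp2.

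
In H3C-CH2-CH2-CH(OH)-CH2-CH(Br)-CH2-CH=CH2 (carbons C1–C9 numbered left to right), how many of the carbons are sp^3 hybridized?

7

C1: sp3 ✓
C2: sp3 ✓
C3: sp3 ✓
C4: sp3 ✓
C5: sp3 ✓
C6: sp3 ✓
C7: sp3 ✓
C8: sp2
C9: sp2
C1, C2, C3, C4, C5, C6, C7 → 7 sp3 carbons.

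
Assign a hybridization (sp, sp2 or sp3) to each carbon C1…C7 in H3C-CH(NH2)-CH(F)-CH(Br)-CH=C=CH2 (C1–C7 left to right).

C1 sp3, C2 sp3, C3 sp3, C4 sp3, C5 sp2, C6 sp, C7 sp2

C1 carries 4 σ bonds, giving a steric number of 4, so it is sp3.
C2 has 4 σ bonds: steric number 4 → sp3.
C3 has 4 σ bonds: steric number 4 → sp3.
C4 (4 σ bonds) has steric number 4: sp3.
C5 has 3 σ bonds, plus one π bond: steric number 3 → sp2.
C6 has 2 σ bonds, plus two π bonds: steric number 2 → sp.
C7 — 3 σ bonds, plus one π bond. Steric number 3, so sp2.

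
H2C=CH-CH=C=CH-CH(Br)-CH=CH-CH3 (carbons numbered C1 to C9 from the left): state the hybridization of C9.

C9 is sp3: 4 σ bonds, 4 electron-density regions.

sp3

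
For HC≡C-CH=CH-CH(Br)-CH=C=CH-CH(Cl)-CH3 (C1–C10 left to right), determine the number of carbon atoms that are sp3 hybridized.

C1: sp
C2: sp
C3: sp2
C4: sp2
C5: sp3 ✓
C6: sp2
C7: sp
C8: sp2
C9: sp3 ✓
C10: sp3 ✓
C5, C9, C10 → 3 sp3 carbons.

3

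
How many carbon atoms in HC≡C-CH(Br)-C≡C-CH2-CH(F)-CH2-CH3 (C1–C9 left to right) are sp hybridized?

C1: sp ✓
C2: sp ✓
C3: sp3
C4: sp ✓
C5: sp ✓
C6: sp3
C7: sp3
C8: sp3
C9: sp3
C1, C2, C4, C5 → 4 sp carbons.

4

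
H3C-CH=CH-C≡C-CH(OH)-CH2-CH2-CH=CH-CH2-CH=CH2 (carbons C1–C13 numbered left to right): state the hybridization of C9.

sp²

C9 (3 σ bonds, plus one π bond) has steric number 3: sp2.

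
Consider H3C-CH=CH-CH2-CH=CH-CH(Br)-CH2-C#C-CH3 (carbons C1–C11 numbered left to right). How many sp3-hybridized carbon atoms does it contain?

C1: sp3 ✓
C2: sp2
C3: sp2
C4: sp3 ✓
C5: sp2
C6: sp2
C7: sp3 ✓
C8: sp3 ✓
C9: sp
C10: sp
C11: sp3 ✓
C1, C4, C7, C8, C11 → 5 sp3 carbons.

5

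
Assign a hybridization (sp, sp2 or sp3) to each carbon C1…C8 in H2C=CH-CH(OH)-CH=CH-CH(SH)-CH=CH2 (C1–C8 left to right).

C1 has 3 σ bonds, plus one π bond: steric number 3 → sp2.
C2 — 3 σ bonds, plus one π bond. Steric number 3, so sp2.
C3 has 4 σ bonds: steric number 4 → sp3.
C4 has 3 σ bonds, plus one π bond: steric number 3 → sp2.
C5: 3 σ bonds, plus one π bond; 3 regions of electron density → sp2.
C6 is sp3: 4 σ bonds, 4 electron-density regions.
C7 carries 3 σ bonds, plus one π bond, giving a steric number of 3, so it is sp2.
C8: 3 σ bonds, plus one π bond; 3 regions of electron density → sp2.

C1 sp2, C2 sp2, C3 sp3, C4 sp2, C5 sp2, C6 sp3, C7 sp2, C8 sp2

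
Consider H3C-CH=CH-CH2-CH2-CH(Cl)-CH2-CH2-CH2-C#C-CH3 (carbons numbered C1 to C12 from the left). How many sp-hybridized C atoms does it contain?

C1: sp3
C2: sp2
C3: sp2
C4: sp3
C5: sp3
C6: sp3
C7: sp3
C8: sp3
C9: sp3
C10: sp ✓
C11: sp ✓
C12: sp3
C10, C11 → 2 sp carbons.

2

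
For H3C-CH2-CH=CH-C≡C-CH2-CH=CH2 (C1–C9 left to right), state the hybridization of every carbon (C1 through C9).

C1: 4 σ bonds — 4 electron domains, sp3.
C2 carries 4 σ bonds, giving a steric number of 4, so it is sp3.
C3: 3 σ bonds, plus one π bond — 3 electron domains, sp2.
C4 — 3 σ bonds, plus one π bond. Steric number 3, so sp2.
C5 carries 2 σ bonds, plus two π bonds, giving a steric number of 2, so it is sp.
C6: 2 σ bonds, plus two π bonds; 2 regions of electron density → sp.
C7: 4 σ bonds; 4 regions of electron density → sp3.
C8 carries 3 σ bonds, plus one π bond, giving a steric number of 3, so it is sp2.
C9: 3 σ bonds, plus one π bond — 3 electron domains, sp2.

C1 sp3, C2 sp3, C3 sp2, C4 sp2, C5 sp, C6 sp, C7 sp3, C8 sp2, C9 sp2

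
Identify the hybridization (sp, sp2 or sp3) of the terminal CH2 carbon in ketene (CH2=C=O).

The terminal CH2 carbon — 3 σ bonds, plus one π bond. Steric number 3, so sp2.

sp2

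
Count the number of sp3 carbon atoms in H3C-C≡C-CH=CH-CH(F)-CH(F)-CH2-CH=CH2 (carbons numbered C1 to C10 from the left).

4

C1: sp3 ✓
C2: sp
C3: sp
C4: sp2
C5: sp2
C6: sp3 ✓
C7: sp3 ✓
C8: sp3 ✓
C9: sp2
C10: sp2
C1, C6, C7, C8 → 4 sp3 carbons.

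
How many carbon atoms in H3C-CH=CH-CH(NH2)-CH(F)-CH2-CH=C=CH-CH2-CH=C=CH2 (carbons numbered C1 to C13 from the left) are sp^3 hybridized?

5

C1: sp3 ✓
C2: sp2
C3: sp2
C4: sp3 ✓
C5: sp3 ✓
C6: sp3 ✓
C7: sp2
C8: sp
C9: sp2
C10: sp3 ✓
C11: sp2
C12: sp
C13: sp2
C1, C4, C5, C6, C10 → 5 sp3 carbons.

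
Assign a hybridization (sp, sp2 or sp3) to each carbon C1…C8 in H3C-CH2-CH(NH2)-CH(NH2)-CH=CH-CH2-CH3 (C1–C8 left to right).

C1 sp3, C2 sp3, C3 sp3, C4 sp3, C5 sp2, C6 sp2, C7 sp3, C8 sp3

C1 is sp3: 4 σ bonds, 4 electron-density regions.
C2 carries 4 σ bonds, giving a steric number of 4, so it is sp3.
C3: 4 σ bonds — 4 electron domains, sp3.
C4 has 4 σ bonds: steric number 4 → sp3.
C5: 3 σ bonds, plus one π bond — 3 electron domains, sp2.
C6 has 3 σ bonds, plus one π bond: steric number 3 → sp2.
C7 carries 4 σ bonds, giving a steric number of 4, so it is sp3.
C8: 4 σ bonds; 4 regions of electron density → sp3.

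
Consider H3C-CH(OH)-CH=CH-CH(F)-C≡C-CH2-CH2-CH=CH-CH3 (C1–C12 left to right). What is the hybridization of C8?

sp^3

C8: 4 σ bonds — 4 electron domains, sp3.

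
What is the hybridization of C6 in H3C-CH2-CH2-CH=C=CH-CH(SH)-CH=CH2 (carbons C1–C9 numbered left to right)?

sp2

C6 (3 σ bonds, plus one π bond) has steric number 3: sp2.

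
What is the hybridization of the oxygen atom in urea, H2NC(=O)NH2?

The oxygen atom: 1 σ bond and 2 lone pairs, plus one π bond; 3 regions of electron density → sp2.

sp2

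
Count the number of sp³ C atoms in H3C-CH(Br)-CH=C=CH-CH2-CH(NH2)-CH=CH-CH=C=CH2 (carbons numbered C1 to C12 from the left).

4

C1: sp3 ✓
C2: sp3 ✓
C3: sp2
C4: sp
C5: sp2
C6: sp3 ✓
C7: sp3 ✓
C8: sp2
C9: sp2
C10: sp2
C11: sp
C12: sp2
C1, C2, C6, C7 → 4 sp3 carbons.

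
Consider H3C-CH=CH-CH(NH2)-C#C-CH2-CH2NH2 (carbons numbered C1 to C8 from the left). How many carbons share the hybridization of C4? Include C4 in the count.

4

C4 is sp3 (only σ bonds).
C1: sp3 ✓
C2: sp2
C3: sp2
C4: sp3 ✓
C5: sp
C6: sp
C7: sp3 ✓
C8: sp3 ✓
4 carbons are sp3.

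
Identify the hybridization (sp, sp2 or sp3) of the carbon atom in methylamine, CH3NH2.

sp3

The carbon atom: 4 σ bonds — 4 electron domains, sp3.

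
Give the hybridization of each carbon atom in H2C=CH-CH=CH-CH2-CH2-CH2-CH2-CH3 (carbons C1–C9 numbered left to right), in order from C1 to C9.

C1 is sp2: 3 σ bonds, plus one π bond, 3 electron-density regions.
C2 carries 3 σ bonds, plus one π bond, giving a steric number of 3, so it is sp2.
C3 has 3 σ bonds, plus one π bond: steric number 3 → sp2.
C4 is sp2: 3 σ bonds, plus one π bond, 3 electron-density regions.
C5 carries 4 σ bonds, giving a steric number of 4, so it is sp3.
C6 is sp3: 4 σ bonds, 4 electron-density regions.
C7 is sp3: 4 σ bonds, 4 electron-density regions.
C8 (4 σ bonds) has steric number 4: sp3.
C9 — 4 σ bonds. Steric number 4, so sp3.

C1 sp2, C2 sp2, C3 sp2, C4 sp2, C5 sp3, C6 sp3, C7 sp3, C8 sp3, C9 sp3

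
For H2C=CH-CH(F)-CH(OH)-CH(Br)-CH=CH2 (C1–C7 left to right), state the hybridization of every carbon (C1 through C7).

C1 (3 σ bonds, plus one π bond) has steric number 3: sp2.
C2: 3 σ bonds, plus one π bond — 3 electron domains, sp2.
C3: 4 σ bonds — 4 electron domains, sp3.
C4 carries 4 σ bonds, giving a steric number of 4, so it is sp3.
C5 carries 4 σ bonds, giving a steric number of 4, so it is sp3.
C6 is sp2: 3 σ bonds, plus one π bond, 3 electron-density regions.
C7 — 3 σ bonds, plus one π bond. Steric number 3, so sp2.

C1 sp2, C2 sp2, C3 sp3, C4 sp3, C5 sp3, C6 sp2, C7 sp2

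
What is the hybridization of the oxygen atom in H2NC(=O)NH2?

sp²

The oxygen atom has 1 σ bond and 2 lone pairs, plus one π bond: steric number 3 → sp2.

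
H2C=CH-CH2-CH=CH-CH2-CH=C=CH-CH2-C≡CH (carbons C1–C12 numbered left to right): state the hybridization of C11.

sp

C11 has 2 σ bonds, plus two π bonds: steric number 2 → sp.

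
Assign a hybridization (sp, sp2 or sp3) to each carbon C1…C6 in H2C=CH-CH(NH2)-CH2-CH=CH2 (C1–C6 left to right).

C1: 3 σ bonds, plus one π bond — 3 electron domains, sp2.
C2: 3 σ bonds, plus one π bond; 3 regions of electron density → sp2.
C3 — 4 σ bonds. Steric number 4, so sp3.
C4 carries 4 σ bonds, giving a steric number of 4, so it is sp3.
C5 (3 σ bonds, plus one π bond) has steric number 3: sp2.
C6: 3 σ bonds, plus one π bond — 3 electron domains, sp2.

C1 sp2, C2 sp2, C3 sp3, C4 sp3, C5 sp2, C6 sp2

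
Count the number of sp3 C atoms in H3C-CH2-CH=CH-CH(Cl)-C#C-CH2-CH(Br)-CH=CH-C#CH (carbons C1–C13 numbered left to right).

5

C1: sp3 ✓
C2: sp3 ✓
C3: sp2
C4: sp2
C5: sp3 ✓
C6: sp
C7: sp
C8: sp3 ✓
C9: sp3 ✓
C10: sp2
C11: sp2
C12: sp
C13: sp
C1, C2, C5, C8, C9 → 5 sp3 carbons.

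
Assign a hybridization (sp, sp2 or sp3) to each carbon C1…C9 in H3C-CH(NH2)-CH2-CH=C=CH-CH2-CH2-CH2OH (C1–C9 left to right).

C1 (4 σ bonds) has steric number 4: sp3.
C2: 4 σ bonds; 4 regions of electron density → sp3.
C3 is sp3: 4 σ bonds, 4 electron-density regions.
C4 has 3 σ bonds, plus one π bond: steric number 3 → sp2.
C5: 2 σ bonds, plus two π bonds — 2 electron domains, sp.
C6: 3 σ bonds, plus one π bond — 3 electron domains, sp2.
C7 has 4 σ bonds: steric number 4 → sp3.
C8: 4 σ bonds — 4 electron domains, sp3.
C9: 4 σ bonds — 4 electron domains, sp3.

C1 sp3, C2 sp3, C3 sp3, C4 sp2, C5 sp, C6 sp2, C7 sp3, C8 sp3, C9 sp3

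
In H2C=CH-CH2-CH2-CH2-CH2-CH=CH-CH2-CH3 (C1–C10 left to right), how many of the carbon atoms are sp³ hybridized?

6

C1: sp2
C2: sp2
C3: sp3 ✓
C4: sp3 ✓
C5: sp3 ✓
C6: sp3 ✓
C7: sp2
C8: sp2
C9: sp3 ✓
C10: sp3 ✓
C3, C4, C5, C6, C9, C10 → 6 sp3 carbons.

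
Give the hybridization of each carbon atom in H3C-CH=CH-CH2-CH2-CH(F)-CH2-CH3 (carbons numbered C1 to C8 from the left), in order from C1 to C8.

C1 sp3, C2 sp2, C3 sp2, C4 sp3, C5 sp3, C6 sp3, C7 sp3, C8 sp3

C1 — 4 σ bonds. Steric number 4, so sp3.
C2: 3 σ bonds, plus one π bond — 3 electron domains, sp2.
C3 (3 σ bonds, plus one π bond) has steric number 3: sp2.
C4 carries 4 σ bonds, giving a steric number of 4, so it is sp3.
C5 (4 σ bonds) has steric number 4: sp3.
C6 carries 4 σ bonds, giving a steric number of 4, so it is sp3.
C7: 4 σ bonds; 4 regions of electron density → sp3.
C8 carries 4 σ bonds, giving a steric number of 4, so it is sp3.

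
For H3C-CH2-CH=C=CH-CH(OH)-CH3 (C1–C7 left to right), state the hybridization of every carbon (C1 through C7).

C1 sp3, C2 sp3, C3 sp2, C4 sp, C5 sp2, C6 sp3, C7 sp3

C1 — 4 σ bonds. Steric number 4, so sp3.
C2 is sp3: 4 σ bonds, 4 electron-density regions.
C3 (3 σ bonds, plus one π bond) has steric number 3: sp2.
C4 (2 σ bonds, plus two π bonds) has steric number 2: sp.
C5 has 3 σ bonds, plus one π bond: steric number 3 → sp2.
C6 (4 σ bonds) has steric number 4: sp3.
C7 has 4 σ bonds: steric number 4 → sp3.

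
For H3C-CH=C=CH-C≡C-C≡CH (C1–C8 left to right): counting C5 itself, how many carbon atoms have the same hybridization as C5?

C5 is sp (two π bonds).
C1: sp3
C2: sp2
C3: sp ✓
C4: sp2
C5: sp ✓
C6: sp ✓
C7: sp ✓
C8: sp ✓
5 carbons are sp.

5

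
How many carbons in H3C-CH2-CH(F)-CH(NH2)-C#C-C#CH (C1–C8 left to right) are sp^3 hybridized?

C1: sp3 ✓
C2: sp3 ✓
C3: sp3 ✓
C4: sp3 ✓
C5: sp
C6: sp
C7: sp
C8: sp
C1, C2, C3, C4 → 4 sp3 carbons.

4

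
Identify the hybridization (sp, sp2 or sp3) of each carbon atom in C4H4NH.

Each carbon atom — 3 σ bonds, plus one π bond. Steric number 3, so sp2.

sp²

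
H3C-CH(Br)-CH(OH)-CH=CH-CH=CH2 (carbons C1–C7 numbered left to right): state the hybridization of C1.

sp3

C1 (4 σ bonds) has steric number 4: sp3.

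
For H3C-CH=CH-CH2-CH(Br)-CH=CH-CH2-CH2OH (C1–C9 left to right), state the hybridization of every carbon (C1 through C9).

C1: 4 σ bonds — 4 electron domains, sp3.
C2 carries 3 σ bonds, plus one π bond, giving a steric number of 3, so it is sp2.
C3: 3 σ bonds, plus one π bond — 3 electron domains, sp2.
C4 is sp3: 4 σ bonds, 4 electron-density regions.
C5: 4 σ bonds — 4 electron domains, sp3.
C6 is sp2: 3 σ bonds, plus one π bond, 3 electron-density regions.
C7 (3 σ bonds, plus one π bond) has steric number 3: sp2.
C8: 4 σ bonds; 4 regions of electron density → sp3.
C9 — 4 σ bonds. Steric number 4, so sp3.

C1 sp3, C2 sp2, C3 sp2, C4 sp3, C5 sp3, C6 sp2, C7 sp2, C8 sp3, C9 sp3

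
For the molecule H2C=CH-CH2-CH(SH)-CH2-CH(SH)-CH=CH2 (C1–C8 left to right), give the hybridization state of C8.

sp^2

C8 — 3 σ bonds, plus one π bond. Steric number 3, so sp2.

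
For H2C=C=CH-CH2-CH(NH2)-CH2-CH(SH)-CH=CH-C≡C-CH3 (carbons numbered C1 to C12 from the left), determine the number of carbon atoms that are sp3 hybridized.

5

C1: sp2
C2: sp
C3: sp2
C4: sp3 ✓
C5: sp3 ✓
C6: sp3 ✓
C7: sp3 ✓
C8: sp2
C9: sp2
C10: sp
C11: sp
C12: sp3 ✓
C4, C5, C6, C7, C12 → 5 sp3 carbons.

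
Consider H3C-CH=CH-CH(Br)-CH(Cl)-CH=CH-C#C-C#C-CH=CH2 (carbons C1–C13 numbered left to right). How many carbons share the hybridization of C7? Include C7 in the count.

C7 is sp2 (one π bond).
C1: sp3
C2: sp2 ✓
C3: sp2 ✓
C4: sp3
C5: sp3
C6: sp2 ✓
C7: sp2 ✓
C8: sp
C9: sp
C10: sp
C11: sp
C12: sp2 ✓
C13: sp2 ✓
6 carbons are sp2.

6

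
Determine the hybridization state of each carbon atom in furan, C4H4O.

Each carbon atom: 3 σ bonds, plus one π bond; 3 regions of electron density → sp2.

sp^2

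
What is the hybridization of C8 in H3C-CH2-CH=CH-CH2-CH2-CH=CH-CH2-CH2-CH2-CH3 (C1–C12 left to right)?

C8 is sp2: 3 σ bonds, plus one π bond, 3 electron-density regions.

sp²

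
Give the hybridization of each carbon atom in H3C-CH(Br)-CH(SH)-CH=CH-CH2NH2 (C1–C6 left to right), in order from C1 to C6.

C1: 4 σ bonds — 4 electron domains, sp3.
C2 (4 σ bonds) has steric number 4: sp3.
C3 has 4 σ bonds: steric number 4 → sp3.
C4 — 3 σ bonds, plus one π bond. Steric number 3, so sp2.
C5: 3 σ bonds, plus one π bond; 3 regions of electron density → sp2.
C6 (4 σ bonds) has steric number 4: sp3.

C1 sp3, C2 sp3, C3 sp3, C4 sp2, C5 sp2, C6 sp3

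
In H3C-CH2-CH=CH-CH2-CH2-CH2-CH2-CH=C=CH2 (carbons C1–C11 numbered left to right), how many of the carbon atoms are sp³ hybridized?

C1: sp3 ✓
C2: sp3 ✓
C3: sp2
C4: sp2
C5: sp3 ✓
C6: sp3 ✓
C7: sp3 ✓
C8: sp3 ✓
C9: sp2
C10: sp
C11: sp2
C1, C2, C5, C6, C7, C8 → 6 sp3 carbons.

6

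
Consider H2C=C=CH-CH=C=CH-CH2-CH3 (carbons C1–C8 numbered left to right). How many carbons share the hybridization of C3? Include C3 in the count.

C3 is sp2 (one π bond).
C1: sp2 ✓
C2: sp
C3: sp2 ✓
C4: sp2 ✓
C5: sp
C6: sp2 ✓
C7: sp3
C8: sp3
4 carbons are sp2.

4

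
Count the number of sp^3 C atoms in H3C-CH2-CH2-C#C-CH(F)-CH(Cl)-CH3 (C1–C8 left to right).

6

C1: sp3 ✓
C2: sp3 ✓
C3: sp3 ✓
C4: sp
C5: sp
C6: sp3 ✓
C7: sp3 ✓
C8: sp3 ✓
C1, C2, C3, C6, C7, C8 → 6 sp3 carbons.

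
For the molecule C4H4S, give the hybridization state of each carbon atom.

sp²

Each carbon atom carries 3 σ bonds, plus one π bond, giving a steric number of 3, so it is sp2.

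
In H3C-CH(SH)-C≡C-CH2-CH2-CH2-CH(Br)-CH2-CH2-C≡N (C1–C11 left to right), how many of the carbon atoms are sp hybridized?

3

C1: sp3
C2: sp3
C3: sp ✓
C4: sp ✓
C5: sp3
C6: sp3
C7: sp3
C8: sp3
C9: sp3
C10: sp3
C11: sp ✓
C3, C4, C11 → 3 sp carbons.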